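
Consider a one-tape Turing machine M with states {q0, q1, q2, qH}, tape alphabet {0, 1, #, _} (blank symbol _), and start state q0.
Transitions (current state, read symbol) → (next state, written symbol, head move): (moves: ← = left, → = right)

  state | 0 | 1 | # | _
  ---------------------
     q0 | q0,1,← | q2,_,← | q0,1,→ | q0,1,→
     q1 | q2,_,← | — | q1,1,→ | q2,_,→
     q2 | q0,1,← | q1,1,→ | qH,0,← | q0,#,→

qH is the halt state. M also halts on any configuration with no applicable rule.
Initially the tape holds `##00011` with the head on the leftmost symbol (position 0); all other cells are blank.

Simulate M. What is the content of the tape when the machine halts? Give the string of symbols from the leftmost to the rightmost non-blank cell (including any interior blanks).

q0 | [#]#00011   read # → write 1, move →, go to q0
q0 | 1[#]00011   read # → write 1, move →, go to q0
q0 | 11[0]0011   read 0 → write 1, move ←, go to q0
q0 | 1[1]10011   read 1 → write _, move ←, go to q2
q2 | [1]_10011   read 1 → write 1, move →, go to q1
q1 | 1[_]10011   read _ → write _, move →, go to q2
q2 | 1_[1]0011   read 1 → write 1, move →, go to q1
q1 | 1_1[0]011   read 0 → write _, move ←, go to q2
q2 | 1_[1]_011   read 1 → write 1, move →, go to q1
q1 | 1_1[_]011   read _ → write _, move →, go to q2
q2 | 1_1_[0]11   read 0 → write 1, move ←, go to q0
q0 | 1_1[_]111   read _ → write 1, move →, go to q0
q0 | 1_11[1]11   read 1 → write _, move ←, go to q2
q2 | 1_1[1]_11   read 1 → write 1, move →, go to q1
q1 | 1_11[_]11   read _ → write _, move →, go to q2
q2 | 1_11_[1]1   read 1 → write 1, move →, go to q1
q1 | 1_11_1[1]
The non-blank tape span at halt is 1_11_11.

1_11_11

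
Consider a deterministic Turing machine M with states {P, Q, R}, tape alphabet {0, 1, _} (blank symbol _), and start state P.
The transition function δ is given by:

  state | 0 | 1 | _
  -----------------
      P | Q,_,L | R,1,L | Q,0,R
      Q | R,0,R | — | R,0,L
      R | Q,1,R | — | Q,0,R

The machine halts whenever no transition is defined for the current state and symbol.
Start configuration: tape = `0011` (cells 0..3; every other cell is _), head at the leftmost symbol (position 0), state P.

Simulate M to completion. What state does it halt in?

R

P | __[0]011   read 0 → write _, move L, go to Q
Q | _[_]_011   read _ → write 0, move L, go to R
R | [_]0_011   read _ → write 0, move R, go to Q
Q | 0[0]_011   read 0 → write 0, move R, go to R
R | 00[_]011   read _ → write 0, move R, go to Q
Q | 000[0]11   read 0 → write 0, move R, go to R
R | 0000[1]1
No transition is defined for (R, 1); M halts in state R.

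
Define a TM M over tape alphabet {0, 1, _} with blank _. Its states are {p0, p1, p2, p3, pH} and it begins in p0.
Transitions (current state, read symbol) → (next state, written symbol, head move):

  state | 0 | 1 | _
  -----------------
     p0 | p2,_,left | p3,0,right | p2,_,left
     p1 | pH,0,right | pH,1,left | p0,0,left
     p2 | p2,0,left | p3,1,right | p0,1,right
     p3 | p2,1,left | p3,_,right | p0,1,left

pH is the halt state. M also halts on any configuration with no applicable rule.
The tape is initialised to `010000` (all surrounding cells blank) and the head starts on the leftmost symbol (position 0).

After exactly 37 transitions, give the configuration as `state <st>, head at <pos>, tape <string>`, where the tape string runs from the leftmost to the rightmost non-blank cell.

p0 | _[0]10000__   read 0 → write _, move left, go to p2
p2 | [_]_10000__   read _ → write 1, move right, go to p0
p0 | 1[_]10000__   read _ → write _, move left, go to p2
p2 | [1]_10000__   read 1 → write 1, move right, go to p3
p3 | 1[_]10000__   read _ → write 1, move left, go to p0
p0 | [1]110000__   read 1 → write 0, move right, go to p3
p3 | 0[1]10000__   read 1 → write _, move right, go to p3
p3 | 0_[1]0000__   read 1 → write _, move right, go to p3
p3 | 0__[0]000__   read 0 → write 1, move left, go to p2
p2 | 0_[_]1000__   read _ → write 1, move right, go to p0
p0 | 0_1[1]000__   read 1 → write 0, move right, go to p3
p3 | 0_10[0]00__   read 0 → write 1, move left, go to p2
p2 | 0_1[0]100__   read 0 → write 0, move left, go to p2
p2 | 0_[1]0100__   read 1 → write 1, move right, go to p3
p3 | 0_1[0]100__   read 0 → write 1, move left, go to p2
p2 | 0_[1]1100__   read 1 → write 1, move right, go to p3
p3 | 0_1[1]100__   read 1 → write _, move right, go to p3
p3 | 0_1_[1]00__   read 1 → write _, move right, go to p3
p3 | 0_1__[0]0__   read 0 → write 1, move left, go to p2
p2 | 0_1_[_]10__   read _ → write 1, move right, go to p0
p0 | 0_1_1[1]0__   read 1 → write 0, move right, go to p3
p3 | 0_1_10[0]__   read 0 → write 1, move left, go to p2
p2 | 0_1_1[0]1__   read 0 → write 0, move left, go to p2
p2 | 0_1_[1]01__   read 1 → write 1, move right, go to p3
p3 | 0_1_1[0]1__   read 0 → write 1, move left, go to p2
p2 | 0_1_[1]11__   read 1 → write 1, move right, go to p3
p3 | 0_1_1[1]1__   read 1 → write _, move right, go to p3
p3 | 0_1_1_[1]__   read 1 → write _, move right, go to p3
p3 | 0_1_1__[_]_   read _ → write 1, move left, go to p0
p0 | 0_1_1_[_]1_   read _ → write _, move left, go to p2
p2 | 0_1_1[_]_1_   read _ → write 1, move right, go to p0
p0 | 0_1_11[_]1_   read _ → write _, move left, go to p2
p2 | 0_1_1[1]_1_   read 1 → write 1, move right, go to p3
p3 | 0_1_11[_]1_   read _ → write 1, move left, go to p0
p0 | 0_1_1[1]11_   read 1 → write 0, move right, go to p3
p3 | 0_1_10[1]1_   read 1 → write _, move right, go to p3
p3 | 0_1_10_[1]_   read 1 → write _, move right, go to p3
p3 | 0_1_10__[_]
After 37 steps: state p3, head at 7, tape 0_1_10.

state p3, head at 7, tape 0_1_10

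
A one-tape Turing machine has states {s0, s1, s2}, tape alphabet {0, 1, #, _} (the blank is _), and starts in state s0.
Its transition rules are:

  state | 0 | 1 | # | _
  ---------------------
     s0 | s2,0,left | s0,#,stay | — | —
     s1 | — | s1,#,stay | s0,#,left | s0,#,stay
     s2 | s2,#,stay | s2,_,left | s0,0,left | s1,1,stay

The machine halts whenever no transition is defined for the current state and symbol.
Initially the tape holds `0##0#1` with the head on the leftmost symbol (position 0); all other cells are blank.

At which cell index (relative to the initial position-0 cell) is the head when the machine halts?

-2

s0 | __[0]##0#1   read 0 → write 0, move left, go to s2
s2 | _[_]0##0#1   read _ → write 1, move stay, go to s1
s1 | _[1]0##0#1   read 1 → write #, move stay, go to s1
s1 | _[#]0##0#1   read # → write #, move left, go to s0
s0 | [_]#0##0#1
At halt the head is at cell -2.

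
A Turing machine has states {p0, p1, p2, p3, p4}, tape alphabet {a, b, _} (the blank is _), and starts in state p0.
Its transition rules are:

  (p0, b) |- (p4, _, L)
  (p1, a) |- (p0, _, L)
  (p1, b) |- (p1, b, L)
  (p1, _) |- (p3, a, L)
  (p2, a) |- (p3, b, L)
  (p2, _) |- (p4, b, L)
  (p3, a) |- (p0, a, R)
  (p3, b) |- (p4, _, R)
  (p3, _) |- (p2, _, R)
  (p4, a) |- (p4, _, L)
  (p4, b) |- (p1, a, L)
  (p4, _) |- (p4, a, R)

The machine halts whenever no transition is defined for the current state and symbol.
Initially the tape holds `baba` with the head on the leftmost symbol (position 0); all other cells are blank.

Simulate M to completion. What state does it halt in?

state=p0 head=0 tape=__[b]aba   (p0,b)→(p4,_,L)
state=p4 head=-1 tape=_[_]_aba   (p4,_)→(p4,a,R)
state=p4 head=0 tape=_a[_]aba   (p4,_)→(p4,a,R)
state=p4 head=1 tape=_aa[a]ba   (p4,a)→(p4,_,L)
state=p4 head=0 tape=_a[a]_ba   (p4,a)→(p4,_,L)
state=p4 head=-1 tape=_[a]__ba   (p4,a)→(p4,_,L)
state=p4 head=-2 tape=[_]___ba   (p4,_)→(p4,a,R)
state=p4 head=-1 tape=a[_]__ba   (p4,_)→(p4,a,R)
state=p4 head=0 tape=aa[_]_ba   (p4,_)→(p4,a,R)
state=p4 head=1 tape=aaa[_]ba   (p4,_)→(p4,a,R)
state=p4 head=2 tape=aaaa[b]a   (p4,b)→(p1,a,L)
state=p1 head=1 tape=aaa[a]aa   (p1,a)→(p0,_,L)
state=p0 head=0 tape=aa[a]_aa
No transition is defined for (p0, a); M halts in state p0.

p0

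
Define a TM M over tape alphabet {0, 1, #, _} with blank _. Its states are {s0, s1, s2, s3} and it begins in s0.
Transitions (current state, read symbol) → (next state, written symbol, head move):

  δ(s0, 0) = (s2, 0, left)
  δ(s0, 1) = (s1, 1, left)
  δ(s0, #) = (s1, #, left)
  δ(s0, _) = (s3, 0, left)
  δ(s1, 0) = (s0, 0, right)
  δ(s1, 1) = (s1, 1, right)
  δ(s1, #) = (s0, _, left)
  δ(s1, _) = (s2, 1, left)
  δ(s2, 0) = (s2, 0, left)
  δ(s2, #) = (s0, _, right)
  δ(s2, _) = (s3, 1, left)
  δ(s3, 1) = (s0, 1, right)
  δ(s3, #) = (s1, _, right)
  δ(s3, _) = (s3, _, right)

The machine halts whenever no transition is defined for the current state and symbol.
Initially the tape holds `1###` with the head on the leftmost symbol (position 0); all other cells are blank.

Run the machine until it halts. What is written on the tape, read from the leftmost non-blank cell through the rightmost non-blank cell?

1111##

s0 | ___[1]###   read 1 → write 1, move left, go to s1
s1 | __[_]1###   read _ → write 1, move left, go to s2
s2 | _[_]11###   read _ → write 1, move left, go to s3
s3 | [_]111###   read _ → write _, move right, go to s3
s3 | _[1]11###   read 1 → write 1, move right, go to s0
s0 | _1[1]1###   read 1 → write 1, move left, go to s1
s1 | _[1]11###   read 1 → write 1, move right, go to s1
s1 | _1[1]1###   read 1 → write 1, move right, go to s1
s1 | _11[1]###   read 1 → write 1, move right, go to s1
s1 | _111[#]##   read # → write _, move left, go to s0
s0 | _11[1]_##   read 1 → write 1, move left, go to s1
s1 | _1[1]1_##   read 1 → write 1, move right, go to s1
s1 | _11[1]_##   read 1 → write 1, move right, go to s1
s1 | _111[_]##   read _ → write 1, move left, go to s2
s2 | _11[1]1##
The non-blank tape span at halt is 1111##.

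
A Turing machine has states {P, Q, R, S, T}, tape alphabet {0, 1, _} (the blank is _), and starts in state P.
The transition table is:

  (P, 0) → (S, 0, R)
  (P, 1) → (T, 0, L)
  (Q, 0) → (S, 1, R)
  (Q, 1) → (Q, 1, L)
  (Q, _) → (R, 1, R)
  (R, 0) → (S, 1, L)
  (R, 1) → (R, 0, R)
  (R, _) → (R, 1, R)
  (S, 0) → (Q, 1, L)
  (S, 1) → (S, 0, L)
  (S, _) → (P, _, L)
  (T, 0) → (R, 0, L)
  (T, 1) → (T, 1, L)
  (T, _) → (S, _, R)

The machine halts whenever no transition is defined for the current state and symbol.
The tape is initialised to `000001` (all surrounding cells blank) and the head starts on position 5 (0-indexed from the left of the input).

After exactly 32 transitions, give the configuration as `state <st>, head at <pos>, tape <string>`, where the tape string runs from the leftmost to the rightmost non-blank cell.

P | ___00000[1]   read 1 → write 0, move L, go to T
T | ___0000[0]0   read 0 → write 0, move L, go to R
R | ___000[0]00   read 0 → write 1, move L, go to S
S | ___00[0]100   read 0 → write 1, move L, go to Q
Q | ___0[0]1100   read 0 → write 1, move R, go to S
S | ___01[1]100   read 1 → write 0, move L, go to S
S | ___0[1]0100   read 1 → write 0, move L, go to S
S | ___[0]00100   read 0 → write 1, move L, go to Q
Q | __[_]100100   read _ → write 1, move R, go to R
R | __1[1]00100   read 1 → write 0, move R, go to R
R | __10[0]0100   read 0 → write 1, move L, go to S
S | __1[0]10100   read 0 → write 1, move L, go to Q
Q | __[1]110100   read 1 → write 1, move L, go to Q
Q | _[_]1110100   read _ → write 1, move R, go to R
R | _1[1]110100   read 1 → write 0, move R, go to R
R | _10[1]10100   read 1 → write 0, move R, go to R
R | _100[1]0100   read 1 → write 0, move R, go to R
R | _1000[0]100   read 0 → write 1, move L, go to S
S | _100[0]1100   read 0 → write 1, move L, go to Q
Q | _10[0]11100   read 0 → write 1, move R, go to S
S | _101[1]1100   read 1 → write 0, move L, go to S
S | _10[1]01100   read 1 → write 0, move L, go to S
S | _1[0]001100   read 0 → write 1, move L, go to Q
Q | _[1]1001100   read 1 → write 1, move L, go to Q
Q | [_]11001100   read _ → write 1, move R, go to R
R | 1[1]1001100   read 1 → write 0, move R, go to R
R | 10[1]001100   read 1 → write 0, move R, go to R
R | 100[0]01100   read 0 → write 1, move L, go to S
S | 10[0]101100   read 0 → write 1, move L, go to Q
Q | 1[0]1101100   read 0 → write 1, move R, go to S
S | 11[1]101100   read 1 → write 0, move L, go to S
S | 1[1]0101100   read 1 → write 0, move L, go to S
S | [1]00101100
After 32 steps: state S, head at -3, tape 100101100.

state S, head at -3, tape 100101100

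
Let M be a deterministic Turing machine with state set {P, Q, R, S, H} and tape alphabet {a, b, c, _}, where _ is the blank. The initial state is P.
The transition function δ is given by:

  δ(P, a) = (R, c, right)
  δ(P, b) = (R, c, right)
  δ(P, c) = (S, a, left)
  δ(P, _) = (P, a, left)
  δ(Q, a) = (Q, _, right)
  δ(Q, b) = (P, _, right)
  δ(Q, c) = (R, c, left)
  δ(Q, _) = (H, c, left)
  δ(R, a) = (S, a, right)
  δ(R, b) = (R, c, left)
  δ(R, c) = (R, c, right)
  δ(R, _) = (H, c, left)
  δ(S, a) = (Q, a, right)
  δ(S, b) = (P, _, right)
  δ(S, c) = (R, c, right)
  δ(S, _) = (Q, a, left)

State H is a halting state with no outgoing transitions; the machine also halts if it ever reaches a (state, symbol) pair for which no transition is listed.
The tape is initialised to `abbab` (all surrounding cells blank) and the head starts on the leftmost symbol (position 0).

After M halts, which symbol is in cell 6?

P | [a]bbab__   read a → write c, move right, go to R
R | c[b]bab__   read b → write c, move left, go to R
R | [c]cbab__   read c → write c, move right, go to R
R | c[c]bab__   read c → write c, move right, go to R
R | cc[b]ab__   read b → write c, move left, go to R
R | c[c]cab__   read c → write c, move right, go to R
R | cc[c]ab__   read c → write c, move right, go to R
R | ccc[a]b__   read a → write a, move right, go to S
S | ccca[b]__   read b → write _, move right, go to P
P | ccca_[_]_   read _ → write a, move left, go to P
P | ccca[_]a_   read _ → write a, move left, go to P
P | ccc[a]aa_   read a → write c, move right, go to R
R | cccc[a]a_   read a → write a, move right, go to S
S | cccca[a]_   read a → write a, move right, go to Q
Q | ccccaa[_]   read _ → write c, move left, go to H
H | cccca[a]c
Cell 6 holds c when M halts.

c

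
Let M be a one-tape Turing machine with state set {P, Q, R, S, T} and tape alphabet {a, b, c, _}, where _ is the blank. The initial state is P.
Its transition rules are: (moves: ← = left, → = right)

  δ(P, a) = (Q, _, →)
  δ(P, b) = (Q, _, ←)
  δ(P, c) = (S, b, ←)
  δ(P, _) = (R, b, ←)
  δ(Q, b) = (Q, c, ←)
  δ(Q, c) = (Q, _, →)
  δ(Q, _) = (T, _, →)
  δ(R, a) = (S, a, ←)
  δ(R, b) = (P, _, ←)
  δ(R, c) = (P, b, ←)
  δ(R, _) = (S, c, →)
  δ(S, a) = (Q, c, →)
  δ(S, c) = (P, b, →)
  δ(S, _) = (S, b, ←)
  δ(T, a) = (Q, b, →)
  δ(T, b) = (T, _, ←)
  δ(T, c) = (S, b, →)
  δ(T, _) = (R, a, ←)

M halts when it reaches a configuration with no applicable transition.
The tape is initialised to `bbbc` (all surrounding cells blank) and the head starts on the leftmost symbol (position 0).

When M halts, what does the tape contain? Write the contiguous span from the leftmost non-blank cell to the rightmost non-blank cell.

state=P head=0 tape=__[b]bbc_   (P,b)→(Q,_,←)
state=Q head=-1 tape=_[_]_bbc_   (Q,_)→(T,_,→)
state=T head=0 tape=__[_]bbc_   (T,_)→(R,a,←)
state=R head=-1 tape=_[_]abbc_   (R,_)→(S,c,→)
state=S head=0 tape=_c[a]bbc_   (S,a)→(Q,c,→)
state=Q head=1 tape=_cc[b]bc_   (Q,b)→(Q,c,←)
state=Q head=0 tape=_c[c]cbc_   (Q,c)→(Q,_,→)
state=Q head=1 tape=_c_[c]bc_   (Q,c)→(Q,_,→)
state=Q head=2 tape=_c__[b]c_   (Q,b)→(Q,c,←)
state=Q head=1 tape=_c_[_]cc_   (Q,_)→(T,_,→)
state=T head=2 tape=_c__[c]c_   (T,c)→(S,b,→)
state=S head=3 tape=_c__b[c]_   (S,c)→(P,b,→)
state=P head=4 tape=_c__bb[_]   (P,_)→(R,b,←)
state=R head=3 tape=_c__b[b]b   (R,b)→(P,_,←)
state=P head=2 tape=_c__[b]_b   (P,b)→(Q,_,←)
state=Q head=1 tape=_c_[_]__b   (Q,_)→(T,_,→)
state=T head=2 tape=_c__[_]_b   (T,_)→(R,a,←)
state=R head=1 tape=_c_[_]a_b   (R,_)→(S,c,→)
state=S head=2 tape=_c_c[a]_b   (S,a)→(Q,c,→)
state=Q head=3 tape=_c_cc[_]b   (Q,_)→(T,_,→)
state=T head=4 tape=_c_cc_[b]   (T,b)→(T,_,←)
state=T head=3 tape=_c_cc[_]_   (T,_)→(R,a,←)
state=R head=2 tape=_c_c[c]a_   (R,c)→(P,b,←)
state=P head=1 tape=_c_[c]ba_   (P,c)→(S,b,←)
state=S head=0 tape=_c[_]bba_   (S,_)→(S,b,←)
state=S head=-1 tape=_[c]bbba_   (S,c)→(P,b,→)
state=P head=0 tape=_b[b]bba_   (P,b)→(Q,_,←)
state=Q head=-1 tape=_[b]_bba_   (Q,b)→(Q,c,←)
state=Q head=-2 tape=[_]c_bba_   (Q,_)→(T,_,→)
state=T head=-1 tape=_[c]_bba_   (T,c)→(S,b,→)
state=S head=0 tape=_b[_]bba_   (S,_)→(S,b,←)
state=S head=-1 tape=_[b]bbba_
The non-blank tape span at halt is bbbba.

bbbba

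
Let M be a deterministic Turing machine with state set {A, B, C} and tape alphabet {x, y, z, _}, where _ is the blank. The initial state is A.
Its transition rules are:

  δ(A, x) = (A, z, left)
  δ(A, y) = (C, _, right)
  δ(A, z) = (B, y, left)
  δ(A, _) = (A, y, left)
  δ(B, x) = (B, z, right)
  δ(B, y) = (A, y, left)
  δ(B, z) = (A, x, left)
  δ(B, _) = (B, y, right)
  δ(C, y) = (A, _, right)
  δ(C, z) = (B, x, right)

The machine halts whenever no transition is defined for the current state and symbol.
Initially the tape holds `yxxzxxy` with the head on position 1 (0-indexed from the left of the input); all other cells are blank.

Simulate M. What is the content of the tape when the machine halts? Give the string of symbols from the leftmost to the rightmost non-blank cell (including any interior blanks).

xxxy

A | y[x]xzxxy   read x → write z, move left, go to A
A | [y]zxzxxy   read y → write _, move right, go to C
C | _[z]xzxxy   read z → write x, move right, go to B
B | _x[x]zxxy   read x → write z, move right, go to B
B | _xz[z]xxy   read z → write x, move left, go to A
A | _x[z]xxxy   read z → write y, move left, go to B
B | _[x]yxxxy   read x → write z, move right, go to B
B | _z[y]xxxy   read y → write y, move left, go to A
A | _[z]yxxxy   read z → write y, move left, go to B
B | [_]yyxxxy   read _ → write y, move right, go to B
B | y[y]yxxxy   read y → write y, move left, go to A
A | [y]yyxxxy   read y → write _, move right, go to C
C | _[y]yxxxy   read y → write _, move right, go to A
A | __[y]xxxy   read y → write _, move right, go to C
C | ___[x]xxy
The non-blank tape span at halt is xxxy.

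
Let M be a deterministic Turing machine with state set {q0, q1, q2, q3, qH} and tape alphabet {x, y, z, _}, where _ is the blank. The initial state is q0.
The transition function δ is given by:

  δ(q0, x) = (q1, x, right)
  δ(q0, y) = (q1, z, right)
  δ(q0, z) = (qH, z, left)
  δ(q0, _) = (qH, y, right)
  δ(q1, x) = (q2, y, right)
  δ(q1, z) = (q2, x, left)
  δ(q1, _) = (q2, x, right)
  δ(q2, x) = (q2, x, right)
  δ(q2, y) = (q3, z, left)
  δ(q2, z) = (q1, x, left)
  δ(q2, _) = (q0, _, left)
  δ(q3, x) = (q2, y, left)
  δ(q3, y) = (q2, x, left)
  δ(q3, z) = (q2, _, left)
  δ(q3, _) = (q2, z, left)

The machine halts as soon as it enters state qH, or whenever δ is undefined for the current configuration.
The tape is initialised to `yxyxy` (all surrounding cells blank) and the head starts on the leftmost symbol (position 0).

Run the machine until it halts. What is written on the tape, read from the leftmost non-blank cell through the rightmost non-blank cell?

y_yzzyzz

state=q0 head=0 tape=___[y]xyxy   (q0,y)→(q1,z,right)
state=q1 head=1 tape=___z[x]yxy   (q1,x)→(q2,y,right)
state=q2 head=2 tape=___zy[y]xy   (q2,y)→(q3,z,left)
state=q3 head=1 tape=___z[y]zxy   (q3,y)→(q2,x,left)
state=q2 head=0 tape=___[z]xzxy   (q2,z)→(q1,x,left)
state=q1 head=-1 tape=__[_]xxzxy   (q1,_)→(q2,x,right)
state=q2 head=0 tape=__x[x]xzxy   (q2,x)→(q2,x,right)
state=q2 head=1 tape=__xx[x]zxy   (q2,x)→(q2,x,right)
state=q2 head=2 tape=__xxx[z]xy   (q2,z)→(q1,x,left)
state=q1 head=1 tape=__xx[x]xxy   (q1,x)→(q2,y,right)
state=q2 head=2 tape=__xxy[x]xy   (q2,x)→(q2,x,right)
state=q2 head=3 tape=__xxyx[x]y   (q2,x)→(q2,x,right)
state=q2 head=4 tape=__xxyxx[y]   (q2,y)→(q3,z,left)
state=q3 head=3 tape=__xxyx[x]z   (q3,x)→(q2,y,left)
state=q2 head=2 tape=__xxy[x]yz   (q2,x)→(q2,x,right)
state=q2 head=3 tape=__xxyx[y]z   (q2,y)→(q3,z,left)
state=q3 head=2 tape=__xxy[x]zz   (q3,x)→(q2,y,left)
state=q2 head=1 tape=__xx[y]yzz   (q2,y)→(q3,z,left)
state=q3 head=0 tape=__x[x]zyzz   (q3,x)→(q2,y,left)
state=q2 head=-1 tape=__[x]yzyzz   (q2,x)→(q2,x,right)
state=q2 head=0 tape=__x[y]zyzz   (q2,y)→(q3,z,left)
state=q3 head=-1 tape=__[x]zzyzz   (q3,x)→(q2,y,left)
state=q2 head=-2 tape=_[_]yzzyzz   (q2,_)→(q0,_,left)
state=q0 head=-3 tape=[_]_yzzyzz   (q0,_)→(qH,y,right)
state=qH head=-2 tape=y[_]yzzyzz
The non-blank tape span at halt is y_yzzyzz.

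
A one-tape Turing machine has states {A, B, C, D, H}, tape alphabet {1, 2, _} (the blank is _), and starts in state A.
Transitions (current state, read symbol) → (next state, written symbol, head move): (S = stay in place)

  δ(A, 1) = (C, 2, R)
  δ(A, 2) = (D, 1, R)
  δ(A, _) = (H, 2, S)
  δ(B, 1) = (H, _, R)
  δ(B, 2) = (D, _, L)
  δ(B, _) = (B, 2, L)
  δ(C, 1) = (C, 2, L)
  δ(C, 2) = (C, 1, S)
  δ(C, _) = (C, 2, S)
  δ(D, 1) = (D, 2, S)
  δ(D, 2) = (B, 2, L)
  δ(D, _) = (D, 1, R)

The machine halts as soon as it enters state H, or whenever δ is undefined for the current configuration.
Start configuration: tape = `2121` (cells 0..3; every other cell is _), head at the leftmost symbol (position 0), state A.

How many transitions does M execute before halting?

A | [2]121   read 2 → write 1, move R, go to D
D | 1[1]21   read 1 → write 2, move S, go to D
D | 1[2]21   read 2 → write 2, move L, go to B
B | [1]221   read 1 → write _, move R, go to H
H | _[2]21
M halts after 4 transitions.

4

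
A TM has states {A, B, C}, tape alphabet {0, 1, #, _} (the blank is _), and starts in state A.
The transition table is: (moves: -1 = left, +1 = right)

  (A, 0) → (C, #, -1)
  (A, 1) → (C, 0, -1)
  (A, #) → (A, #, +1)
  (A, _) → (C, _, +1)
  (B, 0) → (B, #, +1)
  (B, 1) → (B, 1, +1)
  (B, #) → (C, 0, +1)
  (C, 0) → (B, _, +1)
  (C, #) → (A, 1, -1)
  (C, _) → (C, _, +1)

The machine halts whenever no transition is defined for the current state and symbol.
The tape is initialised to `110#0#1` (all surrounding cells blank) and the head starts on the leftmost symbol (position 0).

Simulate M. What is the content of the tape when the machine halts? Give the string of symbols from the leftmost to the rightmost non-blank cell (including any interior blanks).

1#0_01

A | _[1]10#0#1   read 1 → write 0, move -1, go to C
C | [_]010#0#1   read _ → write _, move +1, go to C
C | _[0]10#0#1   read 0 → write _, move +1, go to B
B | __[1]0#0#1   read 1 → write 1, move +1, go to B
B | __1[0]#0#1   read 0 → write #, move +1, go to B
B | __1#[#]0#1   read # → write 0, move +1, go to C
C | __1#0[0]#1   read 0 → write _, move +1, go to B
B | __1#0_[#]1   read # → write 0, move +1, go to C
C | __1#0_0[1]
The non-blank tape span at halt is 1#0_01.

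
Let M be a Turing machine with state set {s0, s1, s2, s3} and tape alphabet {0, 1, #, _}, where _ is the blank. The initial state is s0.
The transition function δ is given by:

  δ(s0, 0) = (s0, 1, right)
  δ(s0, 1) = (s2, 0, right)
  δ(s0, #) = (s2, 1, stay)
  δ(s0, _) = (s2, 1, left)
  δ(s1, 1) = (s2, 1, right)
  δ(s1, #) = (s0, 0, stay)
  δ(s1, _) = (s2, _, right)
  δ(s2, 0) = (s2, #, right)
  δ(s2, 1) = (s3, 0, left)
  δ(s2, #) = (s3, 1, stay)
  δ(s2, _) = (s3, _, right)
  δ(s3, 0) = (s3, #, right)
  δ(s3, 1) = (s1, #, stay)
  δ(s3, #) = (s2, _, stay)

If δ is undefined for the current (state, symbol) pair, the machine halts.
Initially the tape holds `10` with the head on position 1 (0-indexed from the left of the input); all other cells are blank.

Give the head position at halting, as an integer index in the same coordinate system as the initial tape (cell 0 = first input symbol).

4

s0 | 1[0]___   read 0 → write 1, move right, go to s0
s0 | 11[_]__   read _ → write 1, move left, go to s2
s2 | 1[1]1__   read 1 → write 0, move left, go to s3
s3 | [1]01__   read 1 → write #, move stay, go to s1
s1 | [#]01__   read # → write 0, move stay, go to s0
s0 | [0]01__   read 0 → write 1, move right, go to s0
s0 | 1[0]1__   read 0 → write 1, move right, go to s0
s0 | 11[1]__   read 1 → write 0, move right, go to s2
s2 | 110[_]_   read _ → write _, move right, go to s3
s3 | 110_[_]
At halt the head is at cell 4.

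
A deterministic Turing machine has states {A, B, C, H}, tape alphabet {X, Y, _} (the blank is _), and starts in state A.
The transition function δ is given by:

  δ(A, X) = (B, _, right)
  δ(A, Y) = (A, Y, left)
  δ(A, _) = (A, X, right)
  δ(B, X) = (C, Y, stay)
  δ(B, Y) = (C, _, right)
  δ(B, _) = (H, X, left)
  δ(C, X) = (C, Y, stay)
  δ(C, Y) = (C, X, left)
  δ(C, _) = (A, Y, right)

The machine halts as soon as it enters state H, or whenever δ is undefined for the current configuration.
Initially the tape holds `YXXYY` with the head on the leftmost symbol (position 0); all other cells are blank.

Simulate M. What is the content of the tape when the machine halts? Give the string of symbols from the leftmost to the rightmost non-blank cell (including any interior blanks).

A | _[Y]XXYY_   read Y → write Y, move left, go to A
A | [_]YXXYY_   read _ → write X, move right, go to A
A | X[Y]XXYY_   read Y → write Y, move left, go to A
A | [X]YXXYY_   read X → write _, move right, go to B
B | _[Y]XXYY_   read Y → write _, move right, go to C
C | __[X]XYY_   read X → write Y, move stay, go to C
C | __[Y]XYY_   read Y → write X, move left, go to C
C | _[_]XXYY_   read _ → write Y, move right, go to A
A | _Y[X]XYY_   read X → write _, move right, go to B
B | _Y_[X]YY_   read X → write Y, move stay, go to C
C | _Y_[Y]YY_   read Y → write X, move left, go to C
C | _Y[_]XYY_   read _ → write Y, move right, go to A
A | _YY[X]YY_   read X → write _, move right, go to B
B | _YY_[Y]Y_   read Y → write _, move right, go to C
C | _YY__[Y]_   read Y → write X, move left, go to C
C | _YY_[_]X_   read _ → write Y, move right, go to A
A | _YY_Y[X]_   read X → write _, move right, go to B
B | _YY_Y_[_]   read _ → write X, move left, go to H
H | _YY_Y[_]X
The non-blank tape span at halt is YY_Y_X.

YY_Y_X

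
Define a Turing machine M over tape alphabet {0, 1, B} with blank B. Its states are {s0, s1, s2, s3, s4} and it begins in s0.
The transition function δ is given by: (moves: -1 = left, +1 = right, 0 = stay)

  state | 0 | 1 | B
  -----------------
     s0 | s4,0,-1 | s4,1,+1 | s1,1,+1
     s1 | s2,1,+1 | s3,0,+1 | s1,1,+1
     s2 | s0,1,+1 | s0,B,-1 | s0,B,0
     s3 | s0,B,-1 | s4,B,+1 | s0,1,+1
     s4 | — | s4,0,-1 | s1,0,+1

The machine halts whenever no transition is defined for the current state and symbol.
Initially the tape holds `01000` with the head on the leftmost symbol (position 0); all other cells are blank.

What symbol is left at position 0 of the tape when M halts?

1

state=s0 head=0 tape=B[0]1000   (s0,0)→(s4,0,-1)
state=s4 head=-1 tape=[B]01000   (s4,B)→(s1,0,+1)
state=s1 head=0 tape=0[0]1000   (s1,0)→(s2,1,+1)
state=s2 head=1 tape=01[1]000   (s2,1)→(s0,B,-1)
state=s0 head=0 tape=0[1]B000   (s0,1)→(s4,1,+1)
state=s4 head=1 tape=01[B]000   (s4,B)→(s1,0,+1)
state=s1 head=2 tape=010[0]00   (s1,0)→(s2,1,+1)
state=s2 head=3 tape=0101[0]0   (s2,0)→(s0,1,+1)
state=s0 head=4 tape=01011[0]   (s0,0)→(s4,0,-1)
state=s4 head=3 tape=0101[1]0   (s4,1)→(s4,0,-1)
state=s4 head=2 tape=010[1]00   (s4,1)→(s4,0,-1)
state=s4 head=1 tape=01[0]000
Cell 0 holds 1 when M halts.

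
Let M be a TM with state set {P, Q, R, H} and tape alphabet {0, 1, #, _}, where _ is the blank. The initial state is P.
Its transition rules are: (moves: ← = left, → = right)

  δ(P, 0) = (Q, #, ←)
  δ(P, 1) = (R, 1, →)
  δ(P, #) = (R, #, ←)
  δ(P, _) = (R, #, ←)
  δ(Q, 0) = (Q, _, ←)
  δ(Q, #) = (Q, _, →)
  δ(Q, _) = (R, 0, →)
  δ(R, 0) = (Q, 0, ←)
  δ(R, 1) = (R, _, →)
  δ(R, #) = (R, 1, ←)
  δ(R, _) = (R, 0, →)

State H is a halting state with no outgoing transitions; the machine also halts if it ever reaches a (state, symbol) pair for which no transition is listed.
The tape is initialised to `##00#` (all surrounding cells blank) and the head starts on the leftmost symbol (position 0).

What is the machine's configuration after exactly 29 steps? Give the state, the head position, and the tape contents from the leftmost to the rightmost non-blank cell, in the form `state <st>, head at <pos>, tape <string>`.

state=P head=0 tape=______[#]#00#   (P,#)→(R,#,←)
state=R head=-1 tape=_____[_]##00#   (R,_)→(R,0,→)
state=R head=0 tape=_____0[#]#00#   (R,#)→(R,1,←)
state=R head=-1 tape=_____[0]1#00#   (R,0)→(Q,0,←)
state=Q head=-2 tape=____[_]01#00#   (Q,_)→(R,0,→)
state=R head=-1 tape=____0[0]1#00#   (R,0)→(Q,0,←)
state=Q head=-2 tape=____[0]01#00#   (Q,0)→(Q,_,←)
state=Q head=-3 tape=___[_]_01#00#   (Q,_)→(R,0,→)
state=R head=-2 tape=___0[_]01#00#   (R,_)→(R,0,→)
state=R head=-1 tape=___00[0]1#00#   (R,0)→(Q,0,←)
state=Q head=-2 tape=___0[0]01#00#   (Q,0)→(Q,_,←)
state=Q head=-3 tape=___[0]_01#00#   (Q,0)→(Q,_,←)
state=Q head=-4 tape=__[_]__01#00#   (Q,_)→(R,0,→)
state=R head=-3 tape=__0[_]_01#00#   (R,_)→(R,0,→)
state=R head=-2 tape=__00[_]01#00#   (R,_)→(R,0,→)
state=R head=-1 tape=__000[0]1#00#   (R,0)→(Q,0,←)
state=Q head=-2 tape=__00[0]01#00#   (Q,0)→(Q,_,←)
state=Q head=-3 tape=__0[0]_01#00#   (Q,0)→(Q,_,←)
state=Q head=-4 tape=__[0]__01#00#   (Q,0)→(Q,_,←)
state=Q head=-5 tape=_[_]___01#00#   (Q,_)→(R,0,→)
state=R head=-4 tape=_0[_]__01#00#   (R,_)→(R,0,→)
state=R head=-3 tape=_00[_]_01#00#   (R,_)→(R,0,→)
state=R head=-2 tape=_000[_]01#00#   (R,_)→(R,0,→)
state=R head=-1 tape=_0000[0]1#00#   (R,0)→(Q,0,←)
state=Q head=-2 tape=_000[0]01#00#   (Q,0)→(Q,_,←)
state=Q head=-3 tape=_00[0]_01#00#   (Q,0)→(Q,_,←)
state=Q head=-4 tape=_0[0]__01#00#   (Q,0)→(Q,_,←)
state=Q head=-5 tape=_[0]___01#00#   (Q,0)→(Q,_,←)
state=Q head=-6 tape=[_]____01#00#   (Q,_)→(R,0,→)
state=R head=-5 tape=0[_]___01#00#
After 29 steps: state R, head at -5, tape 0____01#00#.

state R, head at -5, tape 0____01#00#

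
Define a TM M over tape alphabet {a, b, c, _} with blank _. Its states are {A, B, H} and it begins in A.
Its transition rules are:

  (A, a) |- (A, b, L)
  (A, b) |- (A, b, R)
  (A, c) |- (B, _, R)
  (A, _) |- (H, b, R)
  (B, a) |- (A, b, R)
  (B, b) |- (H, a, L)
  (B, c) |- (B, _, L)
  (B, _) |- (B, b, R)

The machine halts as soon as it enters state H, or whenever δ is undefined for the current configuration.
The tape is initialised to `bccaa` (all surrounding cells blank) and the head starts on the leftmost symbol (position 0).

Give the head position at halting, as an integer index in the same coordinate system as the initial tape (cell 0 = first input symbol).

6

A | [b]ccaa__   read b → write b, move R, go to A
A | b[c]caa__   read c → write _, move R, go to B
B | b_[c]aa__   read c → write _, move L, go to B
B | b[_]_aa__   read _ → write b, move R, go to B
B | bb[_]aa__   read _ → write b, move R, go to B
B | bbb[a]a__   read a → write b, move R, go to A
A | bbbb[a]__   read a → write b, move L, go to A
A | bbb[b]b__   read b → write b, move R, go to A
A | bbbb[b]__   read b → write b, move R, go to A
A | bbbbb[_]_   read _ → write b, move R, go to H
H | bbbbbb[_]
At halt the head is at cell 6.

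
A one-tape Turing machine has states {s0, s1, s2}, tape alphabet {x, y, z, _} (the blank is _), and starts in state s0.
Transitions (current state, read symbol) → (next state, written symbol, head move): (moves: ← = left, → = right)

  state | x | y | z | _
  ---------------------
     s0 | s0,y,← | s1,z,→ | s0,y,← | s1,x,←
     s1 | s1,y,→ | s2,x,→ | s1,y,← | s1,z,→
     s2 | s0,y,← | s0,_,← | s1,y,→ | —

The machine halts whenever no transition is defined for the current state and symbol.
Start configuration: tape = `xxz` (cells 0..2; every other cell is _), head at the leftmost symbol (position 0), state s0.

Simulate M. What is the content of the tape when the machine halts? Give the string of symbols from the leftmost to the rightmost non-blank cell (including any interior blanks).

zzx_y_z

s0 | ____[x]xz   read x → write y, move ←, go to s0
s0 | ___[_]yxz   read _ → write x, move ←, go to s1
s1 | __[_]xyxz   read _ → write z, move →, go to s1
s1 | __z[x]yxz   read x → write y, move →, go to s1
s1 | __zy[y]xz   read y → write x, move →, go to s2
s2 | __zyx[x]z   read x → write y, move ←, go to s0
s0 | __zy[x]yz   read x → write y, move ←, go to s0
s0 | __z[y]yyz   read y → write z, move →, go to s1
s1 | __zz[y]yz   read y → write x, move →, go to s2
s2 | __zzx[y]z   read y → write _, move ←, go to s0
s0 | __zz[x]_z   read x → write y, move ←, go to s0
s0 | __z[z]y_z   read z → write y, move ←, go to s0
s0 | __[z]yy_z   read z → write y, move ←, go to s0
s0 | _[_]yyy_z   read _ → write x, move ←, go to s1
s1 | [_]xyyy_z   read _ → write z, move →, go to s1
s1 | z[x]yyy_z   read x → write y, move →, go to s1
s1 | zy[y]yy_z   read y → write x, move →, go to s2
s2 | zyx[y]y_z   read y → write _, move ←, go to s0
s0 | zy[x]_y_z   read x → write y, move ←, go to s0
s0 | z[y]y_y_z   read y → write z, move →, go to s1
s1 | zz[y]_y_z   read y → write x, move →, go to s2
s2 | zzx[_]y_z
The non-blank tape span at halt is zzx_y_z.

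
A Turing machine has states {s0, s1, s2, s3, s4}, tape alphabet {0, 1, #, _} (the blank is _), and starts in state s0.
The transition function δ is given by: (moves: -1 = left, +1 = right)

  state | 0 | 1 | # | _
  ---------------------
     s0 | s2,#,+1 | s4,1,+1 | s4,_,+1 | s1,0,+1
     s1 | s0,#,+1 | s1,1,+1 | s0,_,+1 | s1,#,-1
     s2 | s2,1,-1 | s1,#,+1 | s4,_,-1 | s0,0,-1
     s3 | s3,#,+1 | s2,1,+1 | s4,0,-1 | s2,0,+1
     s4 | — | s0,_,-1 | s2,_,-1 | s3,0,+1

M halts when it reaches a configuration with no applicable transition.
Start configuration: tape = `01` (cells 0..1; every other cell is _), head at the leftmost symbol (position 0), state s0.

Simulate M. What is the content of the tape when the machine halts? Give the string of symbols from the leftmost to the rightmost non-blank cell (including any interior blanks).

#__0_1

state=s0 head=0 tape=[0]1____   (s0,0)→(s2,#,+1)
state=s2 head=1 tape=#[1]____   (s2,1)→(s1,#,+1)
state=s1 head=2 tape=##[_]___   (s1,_)→(s1,#,-1)
state=s1 head=1 tape=#[#]#___   (s1,#)→(s0,_,+1)
state=s0 head=2 tape=#_[#]___   (s0,#)→(s4,_,+1)
state=s4 head=3 tape=#__[_]__   (s4,_)→(s3,0,+1)
state=s3 head=4 tape=#__0[_]_   (s3,_)→(s2,0,+1)
state=s2 head=5 tape=#__00[_]   (s2,_)→(s0,0,-1)
state=s0 head=4 tape=#__0[0]0   (s0,0)→(s2,#,+1)
state=s2 head=5 tape=#__0#[0]   (s2,0)→(s2,1,-1)
state=s2 head=4 tape=#__0[#]1   (s2,#)→(s4,_,-1)
state=s4 head=3 tape=#__[0]_1
The non-blank tape span at halt is #__0_1.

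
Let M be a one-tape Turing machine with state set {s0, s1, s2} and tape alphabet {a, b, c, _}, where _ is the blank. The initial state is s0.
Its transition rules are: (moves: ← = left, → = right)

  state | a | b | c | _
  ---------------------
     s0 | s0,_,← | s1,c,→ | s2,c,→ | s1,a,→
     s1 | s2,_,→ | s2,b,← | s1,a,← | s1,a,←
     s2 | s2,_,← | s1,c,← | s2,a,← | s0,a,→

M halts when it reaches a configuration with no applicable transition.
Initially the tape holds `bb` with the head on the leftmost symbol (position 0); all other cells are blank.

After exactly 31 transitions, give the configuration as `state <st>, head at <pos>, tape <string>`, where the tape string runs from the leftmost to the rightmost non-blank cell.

state s2, head at -1, tape aa__b

s0 | ___[b]b   read b → write c, move →, go to s1
s1 | ___c[b]   read b → write b, move ←, go to s2
s2 | ___[c]b   read c → write a, move ←, go to s2
s2 | __[_]ab   read _ → write a, move →, go to s0
s0 | __a[a]b   read a → write _, move ←, go to s0
s0 | __[a]_b   read a → write _, move ←, go to s0
s0 | _[_]__b   read _ → write a, move →, go to s1
s1 | _a[_]_b   read _ → write a, move ←, go to s1
s1 | _[a]a_b   read a → write _, move →, go to s2
s2 | __[a]_b   read a → write _, move ←, go to s2
s2 | _[_]__b   read _ → write a, move →, go to s0
s0 | _a[_]_b   read _ → write a, move →, go to s1
s1 | _aa[_]b   read _ → write a, move ←, go to s1
s1 | _a[a]ab   read a → write _, move →, go to s2
s2 | _a_[a]b   read a → write _, move ←, go to s2
s2 | _a[_]_b   read _ → write a, move →, go to s0
s0 | _aa[_]b   read _ → write a, move →, go to s1
s1 | _aaa[b]   read b → write b, move ←, go to s2
s2 | _aa[a]b   read a → write _, move ←, go to s2
s2 | _a[a]_b   read a → write _, move ←, go to s2
s2 | _[a]__b   read a → write _, move ←, go to s2
s2 | [_]___b   read _ → write a, move →, go to s0
s0 | a[_]__b   read _ → write a, move →, go to s1
s1 | aa[_]_b   read _ → write a, move ←, go to s1
s1 | a[a]a_b   read a → write _, move →, go to s2
s2 | a_[a]_b   read a → write _, move ←, go to s2
s2 | a[_]__b   read _ → write a, move →, go to s0
s0 | aa[_]_b   read _ → write a, move →, go to s1
s1 | aaa[_]b   read _ → write a, move ←, go to s1
s1 | aa[a]ab   read a → write _, move →, go to s2
s2 | aa_[a]b   read a → write _, move ←, go to s2
s2 | aa[_]_b
After 31 steps: state s2, head at -1, tape aa__b.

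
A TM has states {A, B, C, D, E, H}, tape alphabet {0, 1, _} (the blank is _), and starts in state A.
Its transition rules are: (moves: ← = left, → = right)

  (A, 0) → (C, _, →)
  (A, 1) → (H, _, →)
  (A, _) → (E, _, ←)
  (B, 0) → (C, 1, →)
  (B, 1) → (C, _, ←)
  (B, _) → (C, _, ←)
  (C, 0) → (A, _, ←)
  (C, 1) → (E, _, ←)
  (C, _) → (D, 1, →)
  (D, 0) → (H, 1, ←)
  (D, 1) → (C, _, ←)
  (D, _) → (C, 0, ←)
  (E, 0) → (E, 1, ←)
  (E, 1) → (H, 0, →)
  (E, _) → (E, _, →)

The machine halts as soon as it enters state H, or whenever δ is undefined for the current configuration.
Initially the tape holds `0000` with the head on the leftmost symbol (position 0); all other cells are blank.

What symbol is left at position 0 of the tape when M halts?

_

A | _[0]000   read 0 → write _, move →, go to C
C | __[0]00   read 0 → write _, move ←, go to A
A | _[_]_00   read _ → write _, move ←, go to E
E | [_]__00   read _ → write _, move →, go to E
E | _[_]_00   read _ → write _, move →, go to E
E | __[_]00   read _ → write _, move →, go to E
E | ___[0]0   read 0 → write 1, move ←, go to E
E | __[_]10   read _ → write _, move →, go to E
E | ___[1]0   read 1 → write 0, move →, go to H
H | ___0[0]
Cell 0 holds _ when M halts.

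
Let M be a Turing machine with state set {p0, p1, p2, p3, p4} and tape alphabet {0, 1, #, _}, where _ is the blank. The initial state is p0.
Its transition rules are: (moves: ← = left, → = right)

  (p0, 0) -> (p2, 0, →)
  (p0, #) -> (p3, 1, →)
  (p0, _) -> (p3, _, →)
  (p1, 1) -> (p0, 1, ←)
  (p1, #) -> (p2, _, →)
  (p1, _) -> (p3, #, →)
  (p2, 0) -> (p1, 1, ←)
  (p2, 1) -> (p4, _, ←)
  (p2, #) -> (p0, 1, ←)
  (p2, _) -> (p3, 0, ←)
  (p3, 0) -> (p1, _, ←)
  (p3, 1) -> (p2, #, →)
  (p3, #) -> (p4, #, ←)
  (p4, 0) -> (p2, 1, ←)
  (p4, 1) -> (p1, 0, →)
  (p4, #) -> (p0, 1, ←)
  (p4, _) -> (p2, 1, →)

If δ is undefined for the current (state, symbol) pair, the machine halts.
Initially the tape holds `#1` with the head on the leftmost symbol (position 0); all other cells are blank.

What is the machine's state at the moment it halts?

p3

state=p0 head=0 tape=__[#]1__   (p0,#)→(p3,1,→)
state=p3 head=1 tape=__1[1]__   (p3,1)→(p2,#,→)
state=p2 head=2 tape=__1#[_]_   (p2,_)→(p3,0,←)
state=p3 head=1 tape=__1[#]0_   (p3,#)→(p4,#,←)
state=p4 head=0 tape=__[1]#0_   (p4,1)→(p1,0,→)
state=p1 head=1 tape=__0[#]0_   (p1,#)→(p2,_,→)
state=p2 head=2 tape=__0_[0]_   (p2,0)→(p1,1,←)
state=p1 head=1 tape=__0[_]1_   (p1,_)→(p3,#,→)
state=p3 head=2 tape=__0#[1]_   (p3,1)→(p2,#,→)
state=p2 head=3 tape=__0##[_]   (p2,_)→(p3,0,←)
state=p3 head=2 tape=__0#[#]0   (p3,#)→(p4,#,←)
state=p4 head=1 tape=__0[#]#0   (p4,#)→(p0,1,←)
state=p0 head=0 tape=__[0]1#0   (p0,0)→(p2,0,→)
state=p2 head=1 tape=__0[1]#0   (p2,1)→(p4,_,←)
state=p4 head=0 tape=__[0]_#0   (p4,0)→(p2,1,←)
state=p2 head=-1 tape=_[_]1_#0   (p2,_)→(p3,0,←)
state=p3 head=-2 tape=[_]01_#0
No transition is defined for (p3, _); M halts in state p3.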